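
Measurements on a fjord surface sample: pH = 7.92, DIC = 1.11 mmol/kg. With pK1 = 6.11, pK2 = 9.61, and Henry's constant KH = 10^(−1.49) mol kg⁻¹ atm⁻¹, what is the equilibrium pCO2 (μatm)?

pCO2 = 513 μatm

α₀ = 1 / (1 + K1/[H⁺] + K1K2/[H⁺]²) = 1 / (1 + 10^+1.81 + 10^+0.12)
   = 1 / (1 + 64.565 + 1.3183) = 1/66.884 = 0.01495
[CO2*] = α₀ × DIC = 0.01495 × 1.11 = 0.01660 mmol/kg = 16.60 μmol/kg
pCO2 = [CO2*]/KH = 1.660×10^-5 / 3.236×10^-2 = 513 μatm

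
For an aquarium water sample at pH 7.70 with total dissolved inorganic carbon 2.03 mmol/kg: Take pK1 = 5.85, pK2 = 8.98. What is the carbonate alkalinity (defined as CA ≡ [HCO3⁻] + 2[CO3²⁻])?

CA = [HCO3⁻] + 2[CO3²⁻] = (α₁ + 2α₂)·DIC
At pH 7.70: [H⁺]/K1 = 10^-1.85 = 0.014125, K2/[H⁺] = 10^-1.28 = 0.052481
α₁ = 1/(1 + 0.014125 + 0.052481) = 1/1.0666 = 0.9376; α₂ = α₁·K2/[H⁺] = 0.04920
α₁ + 2α₂ = 1.0360
CA = 1.0360 × 2.03 = 2.10 mmol/kg

CA = 2.10 mmol/kg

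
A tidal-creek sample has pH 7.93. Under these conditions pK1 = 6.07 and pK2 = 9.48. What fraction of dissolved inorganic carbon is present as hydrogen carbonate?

α₁ = 1 / (1 + [H⁺]/K1 + K2/[H⁺]) = 1 / (1 + 10^-1.86 + 10^-1.55)
   = 1 / (1 + 0.013804 + 0.028184) = 1/1.0420 = 0.9597

α₁ = 0.960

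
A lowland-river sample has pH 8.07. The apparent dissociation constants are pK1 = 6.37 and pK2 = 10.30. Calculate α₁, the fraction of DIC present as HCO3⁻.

α₁ = 0.975

α₁ = 1 / (1 + [H⁺]/K1 + K2/[H⁺]) = 1 / (1 + 10^-1.70 + 10^-2.23)
   = 1 / (1 + 0.019953 + 0.0058884) = 1/1.0258 = 0.9748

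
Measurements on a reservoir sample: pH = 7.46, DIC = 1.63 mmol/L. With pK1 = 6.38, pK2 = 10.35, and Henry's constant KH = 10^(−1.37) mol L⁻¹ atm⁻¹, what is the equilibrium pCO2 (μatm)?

pCO2 = 2930 μatm

α₀ = 1 / (1 + K1/[H⁺] + K1K2/[H⁺]²) = 1 / (1 + 10^+1.08 + 10^-1.81)
   = 1 / (1 + 12.023 + 0.015488) = 1/13.038 = 0.07670
[CO2*] = α₀ × DIC = 0.07670 × 1.63 = 0.1250 mmol/L
pCO2 = [CO2*]/KH = 1.250×10^-4 / 4.266×10^-2 = 2930 μatm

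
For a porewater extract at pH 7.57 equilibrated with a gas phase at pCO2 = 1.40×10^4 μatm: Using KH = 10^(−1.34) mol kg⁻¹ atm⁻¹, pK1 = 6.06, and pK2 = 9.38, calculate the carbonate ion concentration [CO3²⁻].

[CO3²⁻] = 0.321 mmol/kg

[CO2*] = KH · pCO2 = 10^(−1.34) × 1.40×10^4×10^-6 = 6.399×10^-4 mol/kg
α₀ = 1/(1 + K1/[H⁺] + K1K2/[H⁺]²) = 1/(1 + 10^+1.51 + 10^-0.30) = 0.02953
DIC = [CO2*]/α₀ = 6.399×10^-4 / 0.02953 = 21.67 mmol/kg
[CO3²⁻] = α₂·DIC; α₂ = 0.01480, so [CO3²⁻] = 0.01480 × 21.67 = 0.321 mmol/kg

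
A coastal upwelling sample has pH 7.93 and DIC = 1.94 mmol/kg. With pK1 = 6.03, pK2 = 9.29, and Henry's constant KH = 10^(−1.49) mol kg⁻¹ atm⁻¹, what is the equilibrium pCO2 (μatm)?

α₀ = 1 / (1 + K1/[H⁺] + K1K2/[H⁺]²) = 1 / (1 + 10^+1.90 + 10^+0.54)
   = 1 / (1 + 79.433 + 3.4674) = 1/83.900 = 0.01192
[CO2*] = α₀ × DIC = 0.01192 × 1.94 = 0.02312 mmol/kg
pCO2 = [CO2*]/KH = 2.312×10^-5 / 3.236×10^-2 = 715 μatm

pCO2 = 715 μatm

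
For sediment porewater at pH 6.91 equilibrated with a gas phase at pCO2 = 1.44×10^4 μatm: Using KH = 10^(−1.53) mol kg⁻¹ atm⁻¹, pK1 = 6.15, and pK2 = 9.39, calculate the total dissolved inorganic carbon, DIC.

DIC = 2.88 mmol/kg

[CO2*] = KH · pCO2 = 10^(−1.53) × 1.44×10^4×10^-6 = 4.250×10^-4 mol/kg
α₀ = 1/(1 + K1/[H⁺] + K1K2/[H⁺]²) = 1/(1 + 10^+0.76 + 10^-1.72) = 0.1476
DIC = [CO2*]/α₀ = 4.250×10^-4 / 0.1476 = 2.88 mmol/kg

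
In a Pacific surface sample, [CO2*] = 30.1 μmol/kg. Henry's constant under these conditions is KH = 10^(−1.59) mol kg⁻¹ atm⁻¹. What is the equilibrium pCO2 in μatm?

KH = 10^(−1.59) = 2.570×10^-2 mol kg⁻¹ atm⁻¹
pCO2 = [CO2*]/KH = 30.1×10^-6 / 2.570×10^-2 = 1.17×10^-3 atm = 1170 μatm

pCO2 = 1170 μatm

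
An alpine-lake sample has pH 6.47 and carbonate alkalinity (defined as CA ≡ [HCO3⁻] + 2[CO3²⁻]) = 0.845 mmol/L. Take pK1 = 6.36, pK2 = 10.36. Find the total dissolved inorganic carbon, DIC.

CA = [HCO3⁻] + 2[CO3²⁻] = (α₁ + 2α₂)·DIC
At pH 6.47: [H⁺]/K1 = 10^-0.11 = 0.77625, K2/[H⁺] = 10^-3.89 = 0.00012882
α₁ = 1/(1 + 0.77625 + 0.00012882) = 1/1.7764 = 0.5629; α₂ = α₁·K2/[H⁺] = 7.252×10^-5
α₁ + 2α₂ = 0.5631
DIC = CA / (α₁ + 2α₂) = 0.845 / 0.5631 = 1.50 mmol/L

DIC = 1.50 mmol/L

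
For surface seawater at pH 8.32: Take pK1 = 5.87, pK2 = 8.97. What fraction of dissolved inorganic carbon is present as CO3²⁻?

α₂ = 0.182

α₂ = 1 / (1 + [H⁺]/K2 + [H⁺]²/(K1K2)) = 1 / (1 + 10^+0.65 + 10^-1.80)
   = 1 / (1 + 4.4668 + 0.015849) = 1/5.4827 = 0.1824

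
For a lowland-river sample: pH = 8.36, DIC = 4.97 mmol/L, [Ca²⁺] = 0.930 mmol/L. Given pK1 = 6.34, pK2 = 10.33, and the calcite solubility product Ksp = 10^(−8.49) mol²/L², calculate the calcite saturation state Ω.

Ω = 15.0

α₂ = 1 / (1 + [H⁺]/K2 + [H⁺]²/(K1K2)) = 1 / (1 + 10^+1.97 + 10^-0.05)
   = 1 / (1 + 93.325 + 0.89125) = 1/95.217 = 0.01050
[CO3²⁻] = α₂ × DIC = 0.01050 × 4.97 = 0.05220 mmol/L
Ksp = 10^(−8.49) = 3.236×10^-9
Ω = [Ca²⁺][CO3²⁻]/Ksp = (0.930×10^-3)(5.220×10^-5) / 3.236×10^-9 = 15.0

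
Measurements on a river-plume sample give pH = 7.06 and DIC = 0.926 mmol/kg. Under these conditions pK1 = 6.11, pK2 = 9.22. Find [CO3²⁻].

[CO3²⁻] = 5.72 μmol/kg

α₂ = 1 / (1 + [H⁺]/K2 + [H⁺]²/(K1K2)) = 1 / (1 + 10^+2.16 + 10^+1.21)
   = 1 / (1 + 144.54 + 16.218) = 1/161.76 = 0.006182
[CO3²⁻] = α₂ × DIC = 0.006182 × 0.926 = 0.00572 mmol/kg = 5.72 μmol/kg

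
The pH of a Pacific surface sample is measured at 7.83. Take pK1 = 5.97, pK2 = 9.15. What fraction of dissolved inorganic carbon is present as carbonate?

α₂ = 1 / (1 + [H⁺]/K2 + [H⁺]²/(K1K2)) = 1 / (1 + 10^+1.32 + 10^-0.54)
   = 1 / (1 + 20.893 + 0.28840) = 1/22.181 = 0.04508

α₂ = 0.0451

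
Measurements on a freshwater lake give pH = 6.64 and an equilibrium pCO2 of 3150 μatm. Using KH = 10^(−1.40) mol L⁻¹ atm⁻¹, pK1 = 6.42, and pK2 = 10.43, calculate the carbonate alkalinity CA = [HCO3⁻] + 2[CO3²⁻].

CA = 0.208 mmol/L

[CO2*] = KH · pCO2 = 10^(−1.40) × 3150×10^-6 = 1.254×10^-4 mol/L
α₀ = 1/(1 + K1/[H⁺] + K1K2/[H⁺]²) = 1/(1 + 10^+0.22 + 10^-3.57) = 0.3760
DIC = [CO2*]/α₀ = 1.254×10^-4 / 0.3760 = 0.3336 mmol/L
CA = (α₁ + 2α₂)·DIC = (0.6239 + 2×0.0001012) × 0.3336 = 0.208 mmol/L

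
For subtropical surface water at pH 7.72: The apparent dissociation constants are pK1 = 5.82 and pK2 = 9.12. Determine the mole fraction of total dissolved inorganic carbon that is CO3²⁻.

α₂ = 0.0378

α₂ = 1 / (1 + [H⁺]/K2 + [H⁺]²/(K1K2)) = 1 / (1 + 10^+1.40 + 10^-0.50)
   = 1 / (1 + 25.119 + 0.31623) = 1/26.435 = 0.03783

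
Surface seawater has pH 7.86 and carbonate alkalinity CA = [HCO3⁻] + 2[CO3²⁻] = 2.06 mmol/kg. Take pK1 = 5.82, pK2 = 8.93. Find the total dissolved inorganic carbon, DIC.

DIC = 1.93 mmol/kg

CA = [HCO3⁻] + 2[CO3²⁻] = (α₁ + 2α₂)·DIC
At pH 7.86: [H⁺]/K1 = 10^-2.04 = 0.0091201, K2/[H⁺] = 10^-1.07 = 0.085114
α₁ = 1/(1 + 0.0091201 + 0.085114) = 1/1.0942 = 0.9139; α₂ = α₁·K2/[H⁺] = 0.07778
α₁ + 2α₂ = 1.0694
DIC = CA / (α₁ + 2α₂) = 2.06 / 1.0694 = 1.93 mmol/kg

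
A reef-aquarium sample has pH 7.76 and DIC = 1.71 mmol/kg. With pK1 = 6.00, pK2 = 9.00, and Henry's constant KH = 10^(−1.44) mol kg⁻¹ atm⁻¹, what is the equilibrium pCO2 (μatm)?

pCO2 = 761 μatm

α₀ = 1 / (1 + K1/[H⁺] + K1K2/[H⁺]²) = 1 / (1 + 10^+1.76 + 10^+0.52)
   = 1 / (1 + 57.544 + 3.3113) = 1/61.855 = 0.01617
[CO2*] = α₀ × DIC = 0.01617 × 1.71 = 0.02765 mmol/kg
pCO2 = [CO2*]/KH = 2.765×10^-5 / 3.631×10^-2 = 761 μatm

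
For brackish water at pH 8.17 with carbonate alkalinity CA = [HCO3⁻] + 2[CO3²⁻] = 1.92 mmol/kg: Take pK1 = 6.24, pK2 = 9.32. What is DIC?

DIC = 1.82 mmol/kg

CA = [HCO3⁻] + 2[CO3²⁻] = (α₁ + 2α₂)·DIC
At pH 8.17: [H⁺]/K1 = 10^-1.93 = 0.011749, K2/[H⁺] = 10^-1.15 = 0.070795
α₁ = 1/(1 + 0.011749 + 0.070795) = 1/1.0825 = 0.9238; α₂ = α₁·K2/[H⁺] = 0.06540
α₁ + 2α₂ = 1.0545
DIC = CA / (α₁ + 2α₂) = 1.92 / 1.0545 = 1.82 mmol/kg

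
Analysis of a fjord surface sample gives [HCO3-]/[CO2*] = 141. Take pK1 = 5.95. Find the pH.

pH = 8.10

From K1 = [H⁺][HCO3-]/[CO2*]:  pH = pK1 + log₁₀([HCO3-]/[CO2*])
log₁₀(141) = +2.149
pH = 5.95 + (+2.149) = 8.10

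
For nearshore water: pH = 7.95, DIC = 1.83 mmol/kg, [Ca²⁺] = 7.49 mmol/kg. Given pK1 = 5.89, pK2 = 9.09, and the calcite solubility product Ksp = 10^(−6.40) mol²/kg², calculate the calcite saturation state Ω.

α₂ = 1 / (1 + [H⁺]/K2 + [H⁺]²/(K1K2)) = 1 / (1 + 10^+1.14 + 10^-0.92)
   = 1 / (1 + 13.804 + 0.12023) = 1/14.924 = 0.06701
[CO3²⁻] = α₂ × DIC = 0.06701 × 1.83 = 0.1226 mmol/kg
Ksp = 10^(−6.40) = 3.981×10^-7
Ω = [Ca²⁺][CO3²⁻]/Ksp = (7.49×10^-3)(1.226×10^-4) / 3.981×10^-7 = 2.31

Ω = 2.31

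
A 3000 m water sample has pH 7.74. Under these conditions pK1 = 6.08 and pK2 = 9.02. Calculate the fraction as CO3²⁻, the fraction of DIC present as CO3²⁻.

α₂ = 0.0488

α₂ = 1 / (1 + [H⁺]/K2 + [H⁺]²/(K1K2)) = 1 / (1 + 10^+1.28 + 10^-0.38)
   = 1 / (1 + 19.055 + 0.41687) = 1/20.471 = 0.04885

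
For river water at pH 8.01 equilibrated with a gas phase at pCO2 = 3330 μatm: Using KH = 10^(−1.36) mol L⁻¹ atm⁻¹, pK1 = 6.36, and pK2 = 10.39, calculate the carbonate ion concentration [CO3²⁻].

[CO2*] = KH · pCO2 = 10^(−1.36) × 3330×10^-6 = 1.454×10^-4 mol/L
α₀ = 1/(1 + K1/[H⁺] + K1K2/[H⁺]²) = 1/(1 + 10^+1.65 + 10^-0.73) = 0.02181
DIC = [CO2*]/α₀ = 1.454×10^-4 / 0.02181 = 6.665 mmol/L
[CO3²⁻] = α₂·DIC; α₂ = 0.004061, so [CO3²⁻] = 0.004061 × 6.665 = 0.0271 mmol/L

[CO3²⁻] = 0.0271 mmol/L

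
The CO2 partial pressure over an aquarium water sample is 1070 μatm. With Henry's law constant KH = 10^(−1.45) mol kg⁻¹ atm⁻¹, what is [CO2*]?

KH = 10^(−1.45) = 3.548×10^-2 mol kg⁻¹ atm⁻¹
[CO2*] = KH · pCO2 = 3.548×10^-2 × 1070×10^-6 atm = 3.80×10^-5 mol/kg

[CO2*] = 38.0 μmol/kg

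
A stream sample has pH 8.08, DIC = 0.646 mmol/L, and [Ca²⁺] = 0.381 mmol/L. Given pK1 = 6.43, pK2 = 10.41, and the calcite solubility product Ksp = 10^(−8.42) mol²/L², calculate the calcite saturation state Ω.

α₂ = 1 / (1 + [H⁺]/K2 + [H⁺]²/(K1K2)) = 1 / (1 + 10^+2.33 + 10^+0.68)
   = 1 / (1 + 213.80 + 4.7863) = 1/219.58 = 0.004554
[CO3²⁻] = α₂ × DIC = 0.004554 × 0.646 = 0.002942 mmol/L = 2.942 μmol/L
Ksp = 10^(−8.42) = 3.802×10^-9
Ω = [Ca²⁺][CO3²⁻]/Ksp = (0.381×10^-3)(2.942×10^-6) / 3.802×10^-9 = 0.295

Ω = 0.295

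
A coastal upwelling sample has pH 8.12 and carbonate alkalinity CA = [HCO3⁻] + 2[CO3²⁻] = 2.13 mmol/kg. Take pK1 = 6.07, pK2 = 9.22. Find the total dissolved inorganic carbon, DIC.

CA = [HCO3⁻] + 2[CO3²⁻] = (α₁ + 2α₂)·DIC
At pH 8.12: [H⁺]/K1 = 10^-2.05 = 0.0089125, K2/[H⁺] = 10^-1.10 = 0.079433
α₁ = 1/(1 + 0.0089125 + 0.079433) = 1/1.0883 = 0.9188; α₂ = α₁·K2/[H⁺] = 0.07298
α₁ + 2α₂ = 1.0648
DIC = CA / (α₁ + 2α₂) = 2.13 / 1.0648 = 2.00 mmol/kg

DIC = 2.00 mmol/kg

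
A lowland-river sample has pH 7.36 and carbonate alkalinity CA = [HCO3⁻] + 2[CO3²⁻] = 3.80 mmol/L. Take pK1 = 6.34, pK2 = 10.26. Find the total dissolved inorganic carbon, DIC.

DIC = 4.16 mmol/L

CA = [HCO3⁻] + 2[CO3²⁻] = (α₁ + 2α₂)·DIC
At pH 7.36: [H⁺]/K1 = 10^-1.02 = 0.095499, K2/[H⁺] = 10^-2.90 = 0.0012589
α₁ = 1/(1 + 0.095499 + 0.0012589) = 1/1.0968 = 0.9118; α₂ = α₁·K2/[H⁺] = 0.001148
α₁ + 2α₂ = 0.9141
DIC = CA / (α₁ + 2α₂) = 3.80 / 0.9141 = 4.16 mmol/L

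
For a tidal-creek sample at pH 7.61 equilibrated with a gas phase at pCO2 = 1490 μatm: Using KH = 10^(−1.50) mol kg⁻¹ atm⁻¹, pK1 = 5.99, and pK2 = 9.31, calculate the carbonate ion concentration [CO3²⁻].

[CO3²⁻] = 0.0392 mmol/kg

[CO2*] = KH · pCO2 = 10^(−1.50) × 1490×10^-6 = 4.712×10^-5 mol/kg
α₀ = 1/(1 + K1/[H⁺] + K1K2/[H⁺]²) = 1/(1 + 10^+1.62 + 10^-0.08) = 0.02298
DIC = [CO2*]/α₀ = 4.712×10^-5 / 0.02298 = 2.051 mmol/kg
[CO3²⁻] = α₂·DIC; α₂ = 0.01911, so [CO3²⁻] = 0.01911 × 2.051 = 0.0392 mmol/kg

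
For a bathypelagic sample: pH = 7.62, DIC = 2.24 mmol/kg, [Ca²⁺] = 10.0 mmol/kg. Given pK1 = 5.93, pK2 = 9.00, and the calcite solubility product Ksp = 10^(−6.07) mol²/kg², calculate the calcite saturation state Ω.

α₂ = 1 / (1 + [H⁺]/K2 + [H⁺]²/(K1K2)) = 1 / (1 + 10^+1.38 + 10^-0.31)
   = 1 / (1 + 23.988 + 0.48978) = 1/25.478 = 0.03925
[CO3²⁻] = α₂ × DIC = 0.03925 × 2.24 = 0.08792 mmol/kg
Ksp = 10^(−6.07) = 8.511×10^-7
Ω = [Ca²⁺][CO3²⁻]/Ksp = (10.0×10^-3)(8.792×10^-5) / 8.511×10^-7 = 1.03

Ω = 1.03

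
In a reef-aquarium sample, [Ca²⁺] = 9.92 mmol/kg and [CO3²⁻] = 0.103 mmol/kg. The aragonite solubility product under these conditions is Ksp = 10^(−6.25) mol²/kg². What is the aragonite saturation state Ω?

Ω = 1.82

Ksp = 10^(−6.25) = 5.623×10^-7
Ω = [Ca²⁺][CO3²⁻]/Ksp = (9.92×10^-3)(0.103×10^-3) / 5.623×10^-7 = 1.82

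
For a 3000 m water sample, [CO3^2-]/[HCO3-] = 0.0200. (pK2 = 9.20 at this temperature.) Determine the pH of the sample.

From K2 = [H⁺][CO3^2-]/[HCO3-]:  pH = pK2 + log₁₀([CO3^2-]/[HCO3-])
log₁₀(0.0200) = -1.699
pH = 9.20 + (-1.699) = 7.50

pH = 7.50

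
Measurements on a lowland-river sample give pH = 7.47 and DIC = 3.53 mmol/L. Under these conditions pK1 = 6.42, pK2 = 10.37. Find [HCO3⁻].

[HCO3⁻] = 3.24 mmol/L

α₁ = 1 / (1 + [H⁺]/K1 + K2/[H⁺]) = 1 / (1 + 10^-1.05 + 10^-2.90)
   = 1 / (1 + 0.089125 + 0.0012589) = 1/1.0904 = 0.9171
[HCO3⁻] = α₁ × DIC = 0.9171 × 3.53 = 3.24 mmol/L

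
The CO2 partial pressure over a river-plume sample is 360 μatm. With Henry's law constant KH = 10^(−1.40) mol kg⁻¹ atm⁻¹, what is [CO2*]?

KH = 10^(−1.40) = 3.981×10^-2 mol kg⁻¹ atm⁻¹
[CO2*] = KH · pCO2 = 3.981×10^-2 × 360×10^-6 atm = 1.43×10^-5 mol/kg

[CO2*] = 14.3 μmol/kg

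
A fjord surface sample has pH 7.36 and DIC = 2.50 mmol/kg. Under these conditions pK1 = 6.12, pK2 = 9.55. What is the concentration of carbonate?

α₂ = 1 / (1 + [H⁺]/K2 + [H⁺]²/(K1K2)) = 1 / (1 + 10^+2.19 + 10^+0.95)
   = 1 / (1 + 154.88 + 8.9125) = 1/164.79 = 0.006068
[CO3²⁻] = α₂ × DIC = 0.006068 × 2.50 = 0.0152 mmol/kg = 15.2 μmol/kg

[CO3²⁻] = 15.2 μmol/kg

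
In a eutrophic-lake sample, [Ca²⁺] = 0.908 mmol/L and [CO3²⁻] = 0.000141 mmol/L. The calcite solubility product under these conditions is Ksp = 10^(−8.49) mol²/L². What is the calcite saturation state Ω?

Ω = 0.0396

Ksp = 10^(−8.49) = 3.236×10^-9
Ω = [Ca²⁺][CO3²⁻]/Ksp = (0.908×10^-3)(0.000141×10^-3) / 3.236×10^-9 = 0.0396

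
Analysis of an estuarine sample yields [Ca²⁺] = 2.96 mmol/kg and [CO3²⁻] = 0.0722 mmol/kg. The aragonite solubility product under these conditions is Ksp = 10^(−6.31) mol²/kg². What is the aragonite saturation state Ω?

Ksp = 10^(−6.31) = 4.898×10^-7
Ω = [Ca²⁺][CO3²⁻]/Ksp = (2.96×10^-3)(0.0722×10^-3) / 4.898×10^-7 = 0.436

Ω = 0.436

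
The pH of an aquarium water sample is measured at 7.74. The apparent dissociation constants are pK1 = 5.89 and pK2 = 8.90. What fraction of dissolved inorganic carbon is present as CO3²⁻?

α₂ = 1 / (1 + [H⁺]/K2 + [H⁺]²/(K1K2)) = 1 / (1 + 10^+1.16 + 10^-0.69)
   = 1 / (1 + 14.454 + 0.20417) = 1/15.659 = 0.06386

α₂ = 0.0639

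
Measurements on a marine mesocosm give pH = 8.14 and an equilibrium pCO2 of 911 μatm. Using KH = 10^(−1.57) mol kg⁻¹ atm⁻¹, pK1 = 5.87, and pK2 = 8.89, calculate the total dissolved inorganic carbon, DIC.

[CO2*] = KH · pCO2 = 10^(−1.57) × 911×10^-6 = 2.452×10^-5 mol/kg
α₀ = 1/(1 + K1/[H⁺] + K1K2/[H⁺]²) = 1/(1 + 10^+2.27 + 10^+1.52) = 0.004539
DIC = [CO2*]/α₀ = 2.452×10^-5 / 0.004539 = 5.40 mmol/kg

DIC = 5.40 mmol/kg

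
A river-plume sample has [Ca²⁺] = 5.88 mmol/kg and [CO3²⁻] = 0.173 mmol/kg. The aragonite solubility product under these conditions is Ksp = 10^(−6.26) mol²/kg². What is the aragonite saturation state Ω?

Ω = 1.85

Ksp = 10^(−6.26) = 5.495×10^-7
Ω = [Ca²⁺][CO3²⁻]/Ksp = (5.88×10^-3)(0.173×10^-3) / 5.495×10^-7 = 1.85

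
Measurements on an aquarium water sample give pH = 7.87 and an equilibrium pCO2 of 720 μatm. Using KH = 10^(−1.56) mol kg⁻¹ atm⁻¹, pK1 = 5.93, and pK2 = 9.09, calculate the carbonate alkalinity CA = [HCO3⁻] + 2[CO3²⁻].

[CO2*] = KH · pCO2 = 10^(−1.56) × 720×10^-6 = 1.983×10^-5 mol/kg
α₀ = 1/(1 + K1/[H⁺] + K1K2/[H⁺]²) = 1/(1 + 10^+1.94 + 10^+0.72) = 0.01071
DIC = [CO2*]/α₀ = 1.983×10^-5 / 0.01071 = 1.851 mmol/kg
CA = (α₁ + 2α₂)·DIC = (0.9331 + 2×0.05622) × 1.851 = 1.94 mmol/kg

CA = 1.94 mmol/kg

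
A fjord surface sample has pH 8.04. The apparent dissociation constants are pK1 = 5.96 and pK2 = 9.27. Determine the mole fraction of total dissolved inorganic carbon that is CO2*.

α₀ = 1 / (1 + K1/[H⁺] + K1K2/[H⁺]²) = 1 / (1 + 10^+2.08 + 10^+0.85)
   = 1 / (1 + 120.23 + 7.0795) = 1/128.31 = 0.007794

α₀ = 0.00779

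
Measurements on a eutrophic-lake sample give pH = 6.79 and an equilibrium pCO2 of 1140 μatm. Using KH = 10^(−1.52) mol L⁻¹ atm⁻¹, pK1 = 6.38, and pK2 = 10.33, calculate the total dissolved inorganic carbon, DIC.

DIC = 0.123 mmol/L

[CO2*] = KH · pCO2 = 10^(−1.52) × 1140×10^-6 = 3.443×10^-5 mol/L
α₀ = 1/(1 + K1/[H⁺] + K1K2/[H⁺]²) = 1/(1 + 10^+0.41 + 10^-3.13) = 0.2800
DIC = [CO2*]/α₀ = 3.443×10^-5 / 0.2800 = 0.123 mmol/L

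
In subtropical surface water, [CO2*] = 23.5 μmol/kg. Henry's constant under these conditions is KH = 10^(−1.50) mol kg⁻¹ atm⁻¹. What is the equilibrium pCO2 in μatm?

KH = 10^(−1.50) = 3.162×10^-2 mol kg⁻¹ atm⁻¹
pCO2 = [CO2*]/KH = 23.5×10^-6 / 3.162×10^-2 = 7.43×10^-4 atm = 743 μatm

pCO2 = 743 μatm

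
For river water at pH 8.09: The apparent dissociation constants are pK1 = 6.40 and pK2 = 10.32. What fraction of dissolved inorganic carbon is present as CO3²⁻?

α₂ = 1 / (1 + [H⁺]/K2 + [H⁺]²/(K1K2)) = 1 / (1 + 10^+2.23 + 10^+0.54)
   = 1 / (1 + 169.82 + 3.4674) = 1/174.29 = 0.005738

α₂ = 0.00574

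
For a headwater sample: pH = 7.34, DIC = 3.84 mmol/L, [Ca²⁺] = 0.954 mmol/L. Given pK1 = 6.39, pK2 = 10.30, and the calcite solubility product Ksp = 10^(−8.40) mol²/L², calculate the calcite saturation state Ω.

α₂ = 1 / (1 + [H⁺]/K2 + [H⁺]²/(K1K2)) = 1 / (1 + 10^+2.96 + 10^+2.01)
   = 1 / (1 + 912.01 + 102.33) = 1/1015.3 = 0.0009849
[CO3²⁻] = α₂ × DIC = 0.0009849 × 3.84 = 0.003782 mmol/L = 3.782 μmol/L
Ksp = 10^(−8.40) = 3.981×10^-9
Ω = [Ca²⁺][CO3²⁻]/Ksp = (0.954×10^-3)(3.782×10^-6) / 3.981×10^-9 = 0.906

Ω = 0.906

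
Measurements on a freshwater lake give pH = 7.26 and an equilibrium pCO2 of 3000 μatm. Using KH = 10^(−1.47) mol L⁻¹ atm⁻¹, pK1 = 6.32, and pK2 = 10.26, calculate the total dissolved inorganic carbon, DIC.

[CO2*] = KH · pCO2 = 10^(−1.47) × 3000×10^-6 = 1.017×10^-4 mol/L
α₀ = 1/(1 + K1/[H⁺] + K1K2/[H⁺]²) = 1/(1 + 10^+0.94 + 10^-2.06) = 0.1029
DIC = [CO2*]/α₀ = 1.017×10^-4 / 0.1029 = 0.988 mmol/L

DIC = 0.988 mmol/L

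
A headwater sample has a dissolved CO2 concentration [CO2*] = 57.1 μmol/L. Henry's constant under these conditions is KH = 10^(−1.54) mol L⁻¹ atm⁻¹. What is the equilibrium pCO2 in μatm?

pCO2 = 1980 μatm

KH = 10^(−1.54) = 2.884×10^-2 mol L⁻¹ atm⁻¹
pCO2 = [CO2*]/KH = 57.1×10^-6 / 2.884×10^-2 = 1.98×10^-3 atm = 1980 μatm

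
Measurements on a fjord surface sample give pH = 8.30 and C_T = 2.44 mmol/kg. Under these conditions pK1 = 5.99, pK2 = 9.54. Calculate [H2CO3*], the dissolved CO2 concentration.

[CO2*] = 11.2 μmol/kg

α₀ = 1 / (1 + K1/[H⁺] + K1K2/[H⁺]²) = 1 / (1 + 10^+2.31 + 10^+1.07)
   = 1 / (1 + 204.17 + 11.749) = 1/216.92 = 0.004610
[CO2*] = α₀ × DIC = 0.004610 × 2.44 = 0.0112 mmol/kg = 11.2 μmol/kg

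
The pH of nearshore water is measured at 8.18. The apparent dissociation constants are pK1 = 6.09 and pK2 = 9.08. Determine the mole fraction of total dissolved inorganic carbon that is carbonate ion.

α₂ = 0.111

α₂ = 1 / (1 + [H⁺]/K2 + [H⁺]²/(K1K2)) = 1 / (1 + 10^+0.90 + 10^-1.19)
   = 1 / (1 + 7.9433 + 0.064565) = 1/9.0078 = 0.1110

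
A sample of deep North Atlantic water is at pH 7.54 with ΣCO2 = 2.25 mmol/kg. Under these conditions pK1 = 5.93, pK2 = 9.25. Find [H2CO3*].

α₀ = 1 / (1 + K1/[H⁺] + K1K2/[H⁺]²) = 1 / (1 + 10^+1.61 + 10^-0.10)
   = 1 / (1 + 40.738 + 0.79433) = 1/42.532 = 0.02351
[CO2*] = α₀ × DIC = 0.02351 × 2.25 = 0.0529 mmol/kg

[CO2*] = 0.0529 mmol/kg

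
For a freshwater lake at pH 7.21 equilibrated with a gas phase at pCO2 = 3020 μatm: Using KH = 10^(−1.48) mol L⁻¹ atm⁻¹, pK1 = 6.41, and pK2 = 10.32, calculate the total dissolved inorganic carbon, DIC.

[CO2*] = KH · pCO2 = 10^(−1.48) × 3020×10^-6 = 1.000×10^-4 mol/L
α₀ = 1/(1 + K1/[H⁺] + K1K2/[H⁺]²) = 1/(1 + 10^+0.80 + 10^-2.31) = 0.1367
DIC = [CO2*]/α₀ = 1.000×10^-4 / 0.1367 = 0.731 mmol/L

DIC = 0.731 mmol/L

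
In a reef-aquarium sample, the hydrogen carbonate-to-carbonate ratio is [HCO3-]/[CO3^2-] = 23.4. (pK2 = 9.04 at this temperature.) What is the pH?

pH = 7.67

From K2 = [H⁺][CO3^2-]/[HCO3-]:  pH = pK2 − log₁₀([HCO3-]/[CO3^2-])
log₁₀(23.4) = +1.369
pH = 9.04 − (+1.369) = 7.67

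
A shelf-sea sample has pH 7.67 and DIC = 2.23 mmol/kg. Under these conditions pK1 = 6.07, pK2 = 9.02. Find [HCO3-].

α₁ = 1 / (1 + [H⁺]/K1 + K2/[H⁺]) = 1 / (1 + 10^-1.60 + 10^-1.35)
   = 1 / (1 + 0.025119 + 0.044668) = 1/1.0698 = 0.9348
[HCO3⁻] = α₁ × DIC = 0.9348 × 2.23 = 2.08 mmol/kg

[HCO3⁻] = 2.08 mmol/kg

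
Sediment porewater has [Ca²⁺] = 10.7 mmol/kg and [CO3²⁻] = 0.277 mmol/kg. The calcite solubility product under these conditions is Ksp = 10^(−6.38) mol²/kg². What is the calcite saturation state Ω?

Ksp = 10^(−6.38) = 4.169×10^-7
Ω = [Ca²⁺][CO3²⁻]/Ksp = (10.7×10^-3)(0.277×10^-3) / 4.169×10^-7 = 7.11

Ω = 7.11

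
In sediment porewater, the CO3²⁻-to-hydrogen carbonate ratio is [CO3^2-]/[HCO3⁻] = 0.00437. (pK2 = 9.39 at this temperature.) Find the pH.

From K2 = [H⁺][CO3^2-]/[HCO3⁻]:  pH = pK2 + log₁₀([CO3^2-]/[HCO3⁻])
log₁₀(0.00437) = -2.360
pH = 9.39 + (-2.360) = 7.03

pH = 7.03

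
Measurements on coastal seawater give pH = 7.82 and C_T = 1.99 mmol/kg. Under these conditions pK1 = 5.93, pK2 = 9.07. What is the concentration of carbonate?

α₂ = 1 / (1 + [H⁺]/K2 + [H⁺]²/(K1K2)) = 1 / (1 + 10^+1.25 + 10^-0.64)
   = 1 / (1 + 17.783 + 0.22909) = 1/19.012 = 0.05260
[CO3²⁻] = α₂ × DIC = 0.05260 × 1.99 = 0.105 mmol/kg

[CO3²⁻] = 0.105 mmol/kg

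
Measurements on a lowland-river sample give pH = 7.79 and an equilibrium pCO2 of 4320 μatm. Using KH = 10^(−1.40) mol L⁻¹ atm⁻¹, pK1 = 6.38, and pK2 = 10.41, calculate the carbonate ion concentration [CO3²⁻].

[CO3²⁻] = 10.6 μmol/L

[CO2*] = KH · pCO2 = 10^(−1.40) × 4320×10^-6 = 1.720×10^-4 mol/L
α₀ = 1/(1 + K1/[H⁺] + K1K2/[H⁺]²) = 1/(1 + 10^+1.41 + 10^-1.21) = 0.03736
DIC = [CO2*]/α₀ = 1.720×10^-4 / 0.03736 = 4.603 mmol/L
[CO3²⁻] = α₂·DIC; α₂ = 0.002304, so [CO3²⁻] = 0.002304 × 4.603 = 0.0106 mmol/L = 10.6 μmol/L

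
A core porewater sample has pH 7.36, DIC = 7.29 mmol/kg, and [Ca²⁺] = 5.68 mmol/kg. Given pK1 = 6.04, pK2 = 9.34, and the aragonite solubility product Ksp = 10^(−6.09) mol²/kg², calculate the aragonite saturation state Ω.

α₂ = 1 / (1 + [H⁺]/K2 + [H⁺]²/(K1K2)) = 1 / (1 + 10^+1.98 + 10^+0.66)
   = 1 / (1 + 95.499 + 4.5709) = 1/101.07 = 0.009894
[CO3²⁻] = α₂ × DIC = 0.009894 × 7.29 = 0.07213 mmol/kg
Ksp = 10^(−6.09) = 8.128×10^-7
Ω = [Ca²⁺][CO3²⁻]/Ksp = (5.68×10^-3)(7.213×10^-5) / 8.128×10^-7 = 0.504

Ω = 0.504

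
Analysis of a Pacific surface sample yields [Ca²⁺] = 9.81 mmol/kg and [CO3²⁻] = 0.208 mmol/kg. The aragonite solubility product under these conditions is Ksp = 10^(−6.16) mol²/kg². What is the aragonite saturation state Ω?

Ksp = 10^(−6.16) = 6.918×10^-7
Ω = [Ca²⁺][CO3²⁻]/Ksp = (9.81×10^-3)(0.208×10^-3) / 6.918×10^-7 = 2.95

Ω = 2.95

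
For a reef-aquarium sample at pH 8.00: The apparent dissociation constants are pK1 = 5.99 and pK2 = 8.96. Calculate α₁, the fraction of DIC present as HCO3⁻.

α₁ = 1 / (1 + [H⁺]/K1 + K2/[H⁺]) = 1 / (1 + 10^-2.01 + 10^-0.96)
   = 1 / (1 + 0.0097724 + 0.10965) = 1/1.1194 = 0.8933

α₁ = 0.893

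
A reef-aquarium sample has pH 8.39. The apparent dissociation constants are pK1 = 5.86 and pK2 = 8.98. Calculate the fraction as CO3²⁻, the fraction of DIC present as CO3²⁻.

α₂ = 0.204

α₂ = 1 / (1 + [H⁺]/K2 + [H⁺]²/(K1K2)) = 1 / (1 + 10^+0.59 + 10^-1.94)
   = 1 / (1 + 3.8905 + 0.011482) = 1/4.9019 = 0.2040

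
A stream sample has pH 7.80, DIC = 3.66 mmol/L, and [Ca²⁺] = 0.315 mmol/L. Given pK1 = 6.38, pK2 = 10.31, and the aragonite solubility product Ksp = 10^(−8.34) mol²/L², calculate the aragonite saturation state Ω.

Ω = 0.749

α₂ = 1 / (1 + [H⁺]/K2 + [H⁺]²/(K1K2)) = 1 / (1 + 10^+2.51 + 10^+1.09)
   = 1 / (1 + 323.59 + 12.303) = 1/336.90 = 0.002968
[CO3²⁻] = α₂ × DIC = 0.002968 × 3.66 = 0.01086 mmol/L = 10.86 μmol/L
Ksp = 10^(−8.34) = 4.571×10^-9
Ω = [Ca²⁺][CO3²⁻]/Ksp = (0.315×10^-3)(1.086×10^-5) / 4.571×10^-9 = 0.749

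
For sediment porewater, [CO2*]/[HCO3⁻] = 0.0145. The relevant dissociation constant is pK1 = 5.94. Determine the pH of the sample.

From K1 = [H⁺][HCO3⁻]/[CO2*]:  pH = pK1 − log₁₀([CO2*]/[HCO3⁻])
log₁₀(0.0145) = -1.839
pH = 5.94 − (-1.839) = 7.78

pH = 7.78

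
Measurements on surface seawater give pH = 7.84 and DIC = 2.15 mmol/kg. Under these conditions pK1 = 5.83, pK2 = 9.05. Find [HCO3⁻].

α₁ = 1 / (1 + [H⁺]/K1 + K2/[H⁺]) = 1 / (1 + 10^-2.01 + 10^-1.21)
   = 1 / (1 + 0.0097724 + 0.061660) = 1/1.0714 = 0.9333
[HCO3⁻] = α₁ × DIC = 0.9333 × 2.15 = 2.01 mmol/kg

[HCO3⁻] = 2.01 mmol/kg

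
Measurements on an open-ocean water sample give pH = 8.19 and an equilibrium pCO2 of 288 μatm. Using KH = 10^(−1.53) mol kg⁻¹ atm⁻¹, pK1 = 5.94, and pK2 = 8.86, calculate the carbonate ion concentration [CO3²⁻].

[CO3²⁻] = 0.323 mmol/kg

[CO2*] = KH · pCO2 = 10^(−1.53) × 288×10^-6 = 8.499×10^-6 mol/kg
α₀ = 1/(1 + K1/[H⁺] + K1K2/[H⁺]²) = 1/(1 + 10^+2.25 + 10^+1.58) = 0.004612
DIC = [CO2*]/α₀ = 8.499×10^-6 / 0.004612 = 1.843 mmol/kg
[CO3²⁻] = α₂·DIC; α₂ = 0.1753, so [CO3²⁻] = 0.1753 × 1.843 = 0.323 mmol/kg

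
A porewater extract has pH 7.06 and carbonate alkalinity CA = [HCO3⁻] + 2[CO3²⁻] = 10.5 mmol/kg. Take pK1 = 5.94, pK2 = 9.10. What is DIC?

DIC = 11.2 mmol/kg

CA = [HCO3⁻] + 2[CO3²⁻] = (α₁ + 2α₂)·DIC
At pH 7.06: [H⁺]/K1 = 10^-1.12 = 0.075858, K2/[H⁺] = 10^-2.04 = 0.0091201
α₁ = 1/(1 + 0.075858 + 0.0091201) = 1/1.0850 = 0.9217; α₂ = α₁·K2/[H⁺] = 0.008406
α₁ + 2α₂ = 0.9385
DIC = CA / (α₁ + 2α₂) = 10.5 / 0.9385 = 11.2 mmol/kg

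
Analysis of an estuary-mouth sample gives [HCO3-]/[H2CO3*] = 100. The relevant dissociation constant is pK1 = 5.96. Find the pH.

pH = 7.96

From K1 = [H⁺][HCO3-]/[H2CO3*]:  pH = pK1 + log₁₀([HCO3-]/[H2CO3*])
log₁₀(100) = +2.000
pH = 5.96 + (+2.000) = 7.96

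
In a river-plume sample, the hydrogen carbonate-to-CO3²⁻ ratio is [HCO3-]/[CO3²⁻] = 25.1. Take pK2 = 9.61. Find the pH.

From K2 = [H⁺][CO3²⁻]/[HCO3-]:  pH = pK2 − log₁₀([HCO3-]/[CO3²⁻])
log₁₀(25.1) = +1.400
pH = 9.61 − (+1.400) = 8.21

pH = 8.21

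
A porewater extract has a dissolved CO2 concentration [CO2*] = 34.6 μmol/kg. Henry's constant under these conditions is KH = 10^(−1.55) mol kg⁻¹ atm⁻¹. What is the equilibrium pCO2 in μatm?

KH = 10^(−1.55) = 2.818×10^-2 mol kg⁻¹ atm⁻¹
pCO2 = [CO2*]/KH = 34.6×10^-6 / 2.818×10^-2 = 1.23×10^-3 atm = 1230 μatm

pCO2 = 1230 μatm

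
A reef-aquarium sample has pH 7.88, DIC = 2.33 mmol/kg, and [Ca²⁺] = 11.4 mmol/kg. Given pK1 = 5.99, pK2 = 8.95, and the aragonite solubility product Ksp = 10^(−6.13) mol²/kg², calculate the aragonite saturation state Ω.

Ω = 2.78

α₂ = 1 / (1 + [H⁺]/K2 + [H⁺]²/(K1K2)) = 1 / (1 + 10^+1.07 + 10^-0.82)
   = 1 / (1 + 11.749 + 0.15136) = 1/12.900 = 0.07752
[CO3²⁻] = α₂ × DIC = 0.07752 × 2.33 = 0.1806 mmol/kg
Ksp = 10^(−6.13) = 7.413×10^-7
Ω = [Ca²⁺][CO3²⁻]/Ksp = (11.4×10^-3)(1.806×10^-4) / 7.413×10^-7 = 2.78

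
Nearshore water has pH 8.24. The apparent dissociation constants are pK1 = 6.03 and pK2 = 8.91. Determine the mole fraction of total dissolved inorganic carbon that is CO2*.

α₀ = 0.00505

α₀ = 1 / (1 + K1/[H⁺] + K1K2/[H⁺]²) = 1 / (1 + 10^+2.21 + 10^+1.54)
   = 1 / (1 + 162.18 + 34.674) = 1/197.85 = 0.005054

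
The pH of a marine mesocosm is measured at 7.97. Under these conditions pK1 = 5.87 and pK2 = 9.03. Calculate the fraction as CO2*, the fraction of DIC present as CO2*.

α₀ = 1 / (1 + K1/[H⁺] + K1K2/[H⁺]²) = 1 / (1 + 10^+2.10 + 10^+1.04)
   = 1 / (1 + 125.89 + 10.965) = 1/137.86 = 0.007254

α₀ = 0.00725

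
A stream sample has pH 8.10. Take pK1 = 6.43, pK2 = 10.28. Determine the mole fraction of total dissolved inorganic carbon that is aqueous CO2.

α₀ = 0.0208

α₀ = 1 / (1 + K1/[H⁺] + K1K2/[H⁺]²) = 1 / (1 + 10^+1.67 + 10^-0.51)
   = 1 / (1 + 46.774 + 0.30903) = 1/48.083 = 0.02080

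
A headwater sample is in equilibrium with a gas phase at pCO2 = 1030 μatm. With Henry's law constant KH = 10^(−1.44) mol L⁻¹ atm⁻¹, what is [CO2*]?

[CO2*] = 37.4 μmol/L

KH = 10^(−1.44) = 3.631×10^-2 mol L⁻¹ atm⁻¹
[CO2*] = KH · pCO2 = 3.631×10^-2 × 1030×10^-6 atm = 3.74×10^-5 mol/L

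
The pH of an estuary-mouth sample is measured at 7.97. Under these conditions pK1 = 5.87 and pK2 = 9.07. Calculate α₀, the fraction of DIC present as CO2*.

α₀ = 1 / (1 + K1/[H⁺] + K1K2/[H⁺]²) = 1 / (1 + 10^+2.10 + 10^+1.00)
   = 1 / (1 + 125.89 + 10.000) = 1/136.89 = 0.007305

α₀ = 0.00730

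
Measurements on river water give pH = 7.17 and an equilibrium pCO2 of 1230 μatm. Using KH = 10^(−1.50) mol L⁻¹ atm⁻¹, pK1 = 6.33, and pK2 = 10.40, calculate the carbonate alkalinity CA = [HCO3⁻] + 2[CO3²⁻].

CA = 0.269 mmol/L

[CO2*] = KH · pCO2 = 10^(−1.50) × 1230×10^-6 = 3.890×10^-5 mol/L
α₀ = 1/(1 + K1/[H⁺] + K1K2/[H⁺]²) = 1/(1 + 10^+0.84 + 10^-2.39) = 0.1262
DIC = [CO2*]/α₀ = 3.890×10^-5 / 0.1262 = 0.3081 mmol/L
CA = (α₁ + 2α₂)·DIC = (0.8733 + 2×0.0005142) × 0.3081 = 0.269 mmol/L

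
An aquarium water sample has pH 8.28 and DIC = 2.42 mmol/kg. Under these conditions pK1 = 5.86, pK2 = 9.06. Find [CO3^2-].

[CO3²⁻] = 0.343 mmol/kg

α₂ = 1 / (1 + [H⁺]/K2 + [H⁺]²/(K1K2)) = 1 / (1 + 10^+0.78 + 10^-1.64)
   = 1 / (1 + 6.0256 + 0.022909) = 1/7.0485 = 0.1419
[CO3²⁻] = α₂ × DIC = 0.1419 × 2.42 = 0.343 mmol/kg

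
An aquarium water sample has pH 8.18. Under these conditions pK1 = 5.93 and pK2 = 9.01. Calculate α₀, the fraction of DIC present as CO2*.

α₀ = 1 / (1 + K1/[H⁺] + K1K2/[H⁺]²) = 1 / (1 + 10^+2.25 + 10^+1.42)
   = 1 / (1 + 177.83 + 26.303) = 1/205.13 = 0.004875

α₀ = 0.00487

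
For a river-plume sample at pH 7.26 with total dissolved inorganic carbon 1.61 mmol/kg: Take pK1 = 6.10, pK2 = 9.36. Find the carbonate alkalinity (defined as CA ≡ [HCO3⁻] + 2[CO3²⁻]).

CA = [HCO3⁻] + 2[CO3²⁻] = (α₁ + 2α₂)·DIC
At pH 7.26: [H⁺]/K1 = 10^-1.16 = 0.069183, K2/[H⁺] = 10^-2.10 = 0.0079433
α₁ = 1/(1 + 0.069183 + 0.0079433) = 1/1.0771 = 0.9284; α₂ = α₁·K2/[H⁺] = 0.007375
α₁ + 2α₂ = 0.9431
CA = 0.9431 × 1.61 = 1.52 mmol/kg

CA = 1.52 mmol/kg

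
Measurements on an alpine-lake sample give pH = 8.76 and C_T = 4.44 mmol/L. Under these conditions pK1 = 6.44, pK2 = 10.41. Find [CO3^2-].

[CO3²⁻] = 0.0968 mmol/L

α₂ = 1 / (1 + [H⁺]/K2 + [H⁺]²/(K1K2)) = 1 / (1 + 10^+1.65 + 10^-0.67)
   = 1 / (1 + 44.668 + 0.21380) = 1/45.882 = 0.02179
[CO3²⁻] = α₂ × DIC = 0.02179 × 4.44 = 0.0968 mmol/L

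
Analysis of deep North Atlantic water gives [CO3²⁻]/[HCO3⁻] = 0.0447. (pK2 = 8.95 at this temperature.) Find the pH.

From K2 = [H⁺][CO3²⁻]/[HCO3⁻]:  pH = pK2 + log₁₀([CO3²⁻]/[HCO3⁻])
log₁₀(0.0447) = -1.350
pH = 8.95 + (-1.350) = 7.60

pH = 7.60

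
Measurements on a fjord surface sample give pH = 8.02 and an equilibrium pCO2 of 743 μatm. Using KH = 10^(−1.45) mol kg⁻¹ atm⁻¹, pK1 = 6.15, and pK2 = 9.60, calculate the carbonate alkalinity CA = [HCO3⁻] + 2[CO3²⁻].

CA = 2.06 mmol/kg

[CO2*] = KH · pCO2 = 10^(−1.45) × 743×10^-6 = 2.636×10^-5 mol/kg
α₀ = 1/(1 + K1/[H⁺] + K1K2/[H⁺]²) = 1/(1 + 10^+1.87 + 10^+0.29) = 0.01297
DIC = [CO2*]/α₀ = 2.636×10^-5 / 0.01297 = 2.032 mmol/kg
CA = (α₁ + 2α₂)·DIC = (0.9617 + 2×0.02530) × 2.032 = 2.06 mmol/kg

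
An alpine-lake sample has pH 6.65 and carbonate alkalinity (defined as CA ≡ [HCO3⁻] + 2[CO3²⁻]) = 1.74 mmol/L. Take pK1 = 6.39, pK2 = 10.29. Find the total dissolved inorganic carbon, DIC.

DIC = 2.70 mmol/L

CA = [HCO3⁻] + 2[CO3²⁻] = (α₁ + 2α₂)·DIC
At pH 6.65: [H⁺]/K1 = 10^-0.26 = 0.54954, K2/[H⁺] = 10^-3.64 = 0.00022909
α₁ = 1/(1 + 0.54954 + 0.00022909) = 1/1.5498 = 0.6453; α₂ = α₁·K2/[H⁺] = 0.0001478
α₁ + 2α₂ = 0.6456
DIC = CA / (α₁ + 2α₂) = 1.74 / 0.6456 = 2.70 mmol/L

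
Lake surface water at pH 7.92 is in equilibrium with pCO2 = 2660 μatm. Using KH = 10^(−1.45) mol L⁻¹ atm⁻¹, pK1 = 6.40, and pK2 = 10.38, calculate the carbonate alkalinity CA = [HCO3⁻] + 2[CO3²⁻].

[CO2*] = KH · pCO2 = 10^(−1.45) × 2660×10^-6 = 9.438×10^-5 mol/L
α₀ = 1/(1 + K1/[H⁺] + K1K2/[H⁺]²) = 1/(1 + 10^+1.52 + 10^-0.94) = 0.02922
DIC = [CO2*]/α₀ = 9.438×10^-5 / 0.02922 = 3.230 mmol/L
CA = (α₁ + 2α₂)·DIC = (0.9674 + 2×0.003354) × 3.230 = 3.15 mmol/L

CA = 3.15 mmol/L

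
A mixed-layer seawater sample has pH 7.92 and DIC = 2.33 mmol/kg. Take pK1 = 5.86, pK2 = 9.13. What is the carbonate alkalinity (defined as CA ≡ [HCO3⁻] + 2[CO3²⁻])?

CA = 2.45 mmol/kg

CA = [HCO3⁻] + 2[CO3²⁻] = (α₁ + 2α₂)·DIC
At pH 7.92: [H⁺]/K1 = 10^-2.06 = 0.0087096, K2/[H⁺] = 10^-1.21 = 0.061660
α₁ = 1/(1 + 0.0087096 + 0.061660) = 1/1.0704 = 0.9343; α₂ = α₁·K2/[H⁺] = 0.05761
α₁ + 2α₂ = 1.0495
CA = 1.0495 × 2.33 = 2.45 mmol/kg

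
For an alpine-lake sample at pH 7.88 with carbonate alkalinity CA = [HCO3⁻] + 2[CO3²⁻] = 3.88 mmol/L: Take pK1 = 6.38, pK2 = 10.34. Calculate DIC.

DIC = 3.99 mmol/L

CA = [HCO3⁻] + 2[CO3²⁻] = (α₁ + 2α₂)·DIC
At pH 7.88: [H⁺]/K1 = 10^-1.50 = 0.031623, K2/[H⁺] = 10^-2.46 = 0.0034674
α₁ = 1/(1 + 0.031623 + 0.0034674) = 1/1.0351 = 0.9661; α₂ = α₁·K2/[H⁺] = 0.003350
α₁ + 2α₂ = 0.9728
DIC = CA / (α₁ + 2α₂) = 3.88 / 0.9728 = 3.99 mmol/L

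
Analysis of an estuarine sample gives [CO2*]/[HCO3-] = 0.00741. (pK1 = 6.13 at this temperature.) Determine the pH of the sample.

pH = 8.26

From K1 = [H⁺][HCO3-]/[CO2*]:  pH = pK1 − log₁₀([CO2*]/[HCO3-])
log₁₀(0.00741) = -2.130
pH = 6.13 − (-2.130) = 8.26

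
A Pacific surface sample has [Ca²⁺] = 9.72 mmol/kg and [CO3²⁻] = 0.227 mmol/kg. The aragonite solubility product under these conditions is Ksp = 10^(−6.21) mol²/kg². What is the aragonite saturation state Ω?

Ksp = 10^(−6.21) = 6.166×10^-7
Ω = [Ca²⁺][CO3²⁻]/Ksp = (9.72×10^-3)(0.227×10^-3) / 6.166×10^-7 = 3.58

Ω = 3.58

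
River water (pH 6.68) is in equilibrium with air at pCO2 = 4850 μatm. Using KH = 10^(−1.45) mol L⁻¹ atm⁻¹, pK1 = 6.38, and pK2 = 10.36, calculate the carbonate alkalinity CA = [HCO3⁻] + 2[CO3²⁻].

[CO2*] = KH · pCO2 = 10^(−1.45) × 4850×10^-6 = 1.721×10^-4 mol/L
α₀ = 1/(1 + K1/[H⁺] + K1K2/[H⁺]²) = 1/(1 + 10^+0.30 + 10^-3.38) = 0.3338
DIC = [CO2*]/α₀ = 1.721×10^-4 / 0.3338 = 0.5155 mmol/L
CA = (α₁ + 2α₂)·DIC = (0.6660 + 2×0.0001392) × 0.5155 = 0.343 mmol/L

CA = 0.343 mmol/L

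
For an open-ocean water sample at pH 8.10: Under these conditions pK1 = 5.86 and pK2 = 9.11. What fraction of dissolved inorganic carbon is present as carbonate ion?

α₂ = 1 / (1 + [H⁺]/K2 + [H⁺]²/(K1K2)) = 1 / (1 + 10^+1.01 + 10^-1.23)
   = 1 / (1 + 10.233 + 0.058884) = 1/11.292 = 0.08856

α₂ = 0.0886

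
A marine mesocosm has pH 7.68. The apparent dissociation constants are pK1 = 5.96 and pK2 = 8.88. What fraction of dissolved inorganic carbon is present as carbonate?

α₂ = 1 / (1 + [H⁺]/K2 + [H⁺]²/(K1K2)) = 1 / (1 + 10^+1.20 + 10^-0.52)
   = 1 / (1 + 15.849 + 0.30200) = 1/17.151 = 0.05831

α₂ = 0.0583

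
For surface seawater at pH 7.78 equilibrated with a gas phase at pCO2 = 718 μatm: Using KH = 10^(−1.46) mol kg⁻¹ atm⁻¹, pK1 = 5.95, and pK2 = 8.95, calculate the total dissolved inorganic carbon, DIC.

DIC = 1.82 mmol/kg

[CO2*] = KH · pCO2 = 10^(−1.46) × 718×10^-6 = 2.490×10^-5 mol/kg
α₀ = 1/(1 + K1/[H⁺] + K1K2/[H⁺]²) = 1/(1 + 10^+1.83 + 10^+0.66) = 0.01367
DIC = [CO2*]/α₀ = 2.490×10^-5 / 0.01367 = 1.82 mmol/kg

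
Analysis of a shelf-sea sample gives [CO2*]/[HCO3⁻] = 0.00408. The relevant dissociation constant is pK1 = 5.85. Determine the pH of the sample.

pH = 8.24

From K1 = [H⁺][HCO3⁻]/[CO2*]:  pH = pK1 − log₁₀([CO2*]/[HCO3⁻])
log₁₀(0.00408) = -2.389
pH = 5.85 − (-2.389) = 8.24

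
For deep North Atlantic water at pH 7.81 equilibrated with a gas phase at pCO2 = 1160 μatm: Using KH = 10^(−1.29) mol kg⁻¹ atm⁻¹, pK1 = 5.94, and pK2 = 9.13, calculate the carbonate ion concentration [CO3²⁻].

[CO2*] = KH · pCO2 = 10^(−1.29) × 1160×10^-6 = 5.949×10^-5 mol/kg
α₀ = 1/(1 + K1/[H⁺] + K1K2/[H⁺]²) = 1/(1 + 10^+1.87 + 10^+0.55) = 0.01271
DIC = [CO2*]/α₀ = 5.949×10^-5 / 0.01271 = 4.681 mmol/kg
[CO3²⁻] = α₂·DIC; α₂ = 0.04510, so [CO3²⁻] = 0.04510 × 4.681 = 0.211 mmol/kg

[CO3²⁻] = 0.211 mmol/kg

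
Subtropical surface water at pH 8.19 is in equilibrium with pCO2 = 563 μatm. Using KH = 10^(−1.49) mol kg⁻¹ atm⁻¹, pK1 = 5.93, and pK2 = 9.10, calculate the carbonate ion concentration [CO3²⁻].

[CO2*] = KH · pCO2 = 10^(−1.49) × 563×10^-6 = 1.822×10^-5 mol/kg
α₀ = 1/(1 + K1/[H⁺] + K1K2/[H⁺]²) = 1/(1 + 10^+2.26 + 10^+1.35) = 0.004870
DIC = [CO2*]/α₀ = 1.822×10^-5 / 0.004870 = 3.741 mmol/kg
[CO3²⁻] = α₂·DIC; α₂ = 0.1090, so [CO3²⁻] = 0.1090 × 3.741 = 0.408 mmol/kg

[CO3²⁻] = 0.408 mmol/kg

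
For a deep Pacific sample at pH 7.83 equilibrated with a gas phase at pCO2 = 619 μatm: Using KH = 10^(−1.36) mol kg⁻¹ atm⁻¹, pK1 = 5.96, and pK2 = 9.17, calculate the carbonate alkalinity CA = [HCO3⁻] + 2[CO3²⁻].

CA = 2.19 mmol/kg

[CO2*] = KH · pCO2 = 10^(−1.36) × 619×10^-6 = 2.702×10^-5 mol/kg
α₀ = 1/(1 + K1/[H⁺] + K1K2/[H⁺]²) = 1/(1 + 10^+1.87 + 10^+0.53) = 0.01274
DIC = [CO2*]/α₀ = 2.702×10^-5 / 0.01274 = 2.122 mmol/kg
CA = (α₁ + 2α₂)·DIC = (0.9441 + 2×0.04315) × 2.122 = 2.19 mmol/kg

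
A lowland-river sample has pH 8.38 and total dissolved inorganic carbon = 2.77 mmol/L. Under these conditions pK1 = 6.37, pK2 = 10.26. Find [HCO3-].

α₁ = 1 / (1 + [H⁺]/K1 + K2/[H⁺]) = 1 / (1 + 10^-2.01 + 10^-1.88)
   = 1 / (1 + 0.0097724 + 0.013183) = 1/1.0230 = 0.9776
[HCO3⁻] = α₁ × DIC = 0.9776 × 2.77 = 2.71 mmol/L

[HCO3⁻] = 2.71 mmol/L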